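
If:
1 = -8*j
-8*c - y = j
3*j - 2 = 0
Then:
No Solution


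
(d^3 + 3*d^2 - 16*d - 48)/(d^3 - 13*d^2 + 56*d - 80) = (d^2 + 7*d + 12)/(d^2 - 9*d + 20)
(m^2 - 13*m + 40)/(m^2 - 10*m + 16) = (m - 5)/(m - 2)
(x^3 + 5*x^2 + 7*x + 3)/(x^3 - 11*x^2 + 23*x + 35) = (x^2 + 4*x + 3)/(x^2 - 12*x + 35)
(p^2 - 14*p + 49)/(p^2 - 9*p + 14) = (p - 7)/(p - 2)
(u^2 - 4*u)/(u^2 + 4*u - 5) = u*(u - 4)/(u^2 + 4*u - 5)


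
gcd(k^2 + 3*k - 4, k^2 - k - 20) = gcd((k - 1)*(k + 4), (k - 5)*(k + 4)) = k + 4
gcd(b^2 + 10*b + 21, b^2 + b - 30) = 1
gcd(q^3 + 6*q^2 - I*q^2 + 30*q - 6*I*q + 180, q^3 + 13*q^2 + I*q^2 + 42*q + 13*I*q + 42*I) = q + 6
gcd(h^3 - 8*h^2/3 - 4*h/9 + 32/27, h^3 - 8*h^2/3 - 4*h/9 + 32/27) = h^3 - 8*h^2/3 - 4*h/9 + 32/27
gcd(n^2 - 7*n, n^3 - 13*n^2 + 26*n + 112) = n - 7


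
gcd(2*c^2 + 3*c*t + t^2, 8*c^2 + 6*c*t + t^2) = 2*c + t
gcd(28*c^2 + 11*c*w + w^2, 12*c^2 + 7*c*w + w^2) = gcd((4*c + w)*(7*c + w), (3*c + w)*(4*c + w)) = 4*c + w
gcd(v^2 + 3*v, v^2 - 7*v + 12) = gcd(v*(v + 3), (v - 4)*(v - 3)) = 1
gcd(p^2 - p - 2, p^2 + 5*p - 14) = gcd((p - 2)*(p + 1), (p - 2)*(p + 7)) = p - 2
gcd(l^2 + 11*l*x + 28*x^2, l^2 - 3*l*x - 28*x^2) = l + 4*x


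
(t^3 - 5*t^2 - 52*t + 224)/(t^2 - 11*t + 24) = (t^2 + 3*t - 28)/(t - 3)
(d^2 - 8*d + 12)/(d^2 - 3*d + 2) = (d - 6)/(d - 1)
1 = 1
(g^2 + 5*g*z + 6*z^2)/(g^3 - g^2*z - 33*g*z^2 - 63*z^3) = (-g - 2*z)/(-g^2 + 4*g*z + 21*z^2)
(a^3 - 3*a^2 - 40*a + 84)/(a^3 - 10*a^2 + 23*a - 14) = (a + 6)/(a - 1)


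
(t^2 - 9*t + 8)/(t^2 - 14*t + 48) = (t - 1)/(t - 6)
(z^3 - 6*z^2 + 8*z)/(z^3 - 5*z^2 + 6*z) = (z - 4)/(z - 3)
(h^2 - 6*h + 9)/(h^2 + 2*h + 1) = (h^2 - 6*h + 9)/(h^2 + 2*h + 1)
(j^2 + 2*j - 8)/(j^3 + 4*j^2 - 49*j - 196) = (j - 2)/(j^2 - 49)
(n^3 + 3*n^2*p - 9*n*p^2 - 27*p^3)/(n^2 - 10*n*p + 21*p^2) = (-n^2 - 6*n*p - 9*p^2)/(-n + 7*p)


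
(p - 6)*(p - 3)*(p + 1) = p^3 - 8*p^2 + 9*p + 18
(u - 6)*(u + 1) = u^2 - 5*u - 6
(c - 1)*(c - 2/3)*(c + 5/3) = c^3 - 19*c/9 + 10/9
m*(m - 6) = m^2 - 6*m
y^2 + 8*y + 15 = (y + 3)*(y + 5)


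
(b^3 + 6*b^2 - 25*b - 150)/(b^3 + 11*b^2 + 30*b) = (b - 5)/b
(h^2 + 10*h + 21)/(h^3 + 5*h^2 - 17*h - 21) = (h + 3)/(h^2 - 2*h - 3)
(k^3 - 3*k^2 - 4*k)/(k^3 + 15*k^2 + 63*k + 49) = k*(k - 4)/(k^2 + 14*k + 49)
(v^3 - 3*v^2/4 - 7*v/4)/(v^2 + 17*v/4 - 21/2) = v*(v + 1)/(v + 6)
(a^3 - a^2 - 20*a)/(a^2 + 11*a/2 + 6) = 2*a*(a - 5)/(2*a + 3)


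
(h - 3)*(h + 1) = h^2 - 2*h - 3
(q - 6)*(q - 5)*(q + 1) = q^3 - 10*q^2 + 19*q + 30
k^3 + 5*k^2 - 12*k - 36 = (k - 3)*(k + 2)*(k + 6)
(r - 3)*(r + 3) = r^2 - 9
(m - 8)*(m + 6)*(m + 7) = m^3 + 5*m^2 - 62*m - 336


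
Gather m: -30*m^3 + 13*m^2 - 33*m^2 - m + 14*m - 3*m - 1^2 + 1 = -30*m^3 - 20*m^2 + 10*m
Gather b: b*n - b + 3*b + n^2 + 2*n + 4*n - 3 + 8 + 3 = b*(n + 2) + n^2 + 6*n + 8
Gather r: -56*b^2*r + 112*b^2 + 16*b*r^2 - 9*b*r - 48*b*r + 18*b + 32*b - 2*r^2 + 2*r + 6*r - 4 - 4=112*b^2 + 50*b + r^2*(16*b - 2) + r*(-56*b^2 - 57*b + 8) - 8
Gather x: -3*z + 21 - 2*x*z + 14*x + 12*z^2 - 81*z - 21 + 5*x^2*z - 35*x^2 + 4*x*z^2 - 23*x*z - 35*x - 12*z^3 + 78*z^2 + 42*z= x^2*(5*z - 35) + x*(4*z^2 - 25*z - 21) - 12*z^3 + 90*z^2 - 42*z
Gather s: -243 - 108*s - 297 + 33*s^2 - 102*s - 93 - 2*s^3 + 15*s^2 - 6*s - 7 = -2*s^3 + 48*s^2 - 216*s - 640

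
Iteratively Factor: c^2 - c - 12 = (c + 3)*(c - 4)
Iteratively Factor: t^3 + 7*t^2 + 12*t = (t)*(t^2 + 7*t + 12) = t*(t + 3)*(t + 4)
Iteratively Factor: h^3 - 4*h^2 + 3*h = (h - 3)*(h^2 - h) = (h - 3)*(h - 1)*(h)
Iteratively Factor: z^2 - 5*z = (z - 5)*(z)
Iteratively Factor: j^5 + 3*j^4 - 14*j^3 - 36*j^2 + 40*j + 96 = (j + 4)*(j^4 - j^3 - 10*j^2 + 4*j + 24) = (j + 2)*(j + 4)*(j^3 - 3*j^2 - 4*j + 12) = (j - 2)*(j + 2)*(j + 4)*(j^2 - j - 6) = (j - 3)*(j - 2)*(j + 2)*(j + 4)*(j + 2)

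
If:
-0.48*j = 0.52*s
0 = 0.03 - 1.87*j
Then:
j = 0.02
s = -0.01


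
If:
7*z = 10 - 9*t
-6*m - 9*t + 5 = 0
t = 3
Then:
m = -11/3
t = 3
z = -17/7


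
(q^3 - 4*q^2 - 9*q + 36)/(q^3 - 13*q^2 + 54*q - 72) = (q + 3)/(q - 6)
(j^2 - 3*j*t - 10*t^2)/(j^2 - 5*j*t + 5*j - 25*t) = (j + 2*t)/(j + 5)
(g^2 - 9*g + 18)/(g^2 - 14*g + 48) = (g - 3)/(g - 8)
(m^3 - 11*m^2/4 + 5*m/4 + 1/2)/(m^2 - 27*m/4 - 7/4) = (m^2 - 3*m + 2)/(m - 7)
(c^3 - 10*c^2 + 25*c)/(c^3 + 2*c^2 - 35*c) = (c - 5)/(c + 7)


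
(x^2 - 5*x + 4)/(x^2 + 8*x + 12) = (x^2 - 5*x + 4)/(x^2 + 8*x + 12)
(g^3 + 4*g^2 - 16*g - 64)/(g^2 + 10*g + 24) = (g^2 - 16)/(g + 6)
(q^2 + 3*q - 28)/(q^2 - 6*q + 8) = (q + 7)/(q - 2)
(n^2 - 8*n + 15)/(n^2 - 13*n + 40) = (n - 3)/(n - 8)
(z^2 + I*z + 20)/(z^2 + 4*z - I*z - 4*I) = (z^2 + I*z + 20)/(z^2 + z*(4 - I) - 4*I)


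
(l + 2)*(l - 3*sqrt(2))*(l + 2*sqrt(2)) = l^3 - sqrt(2)*l^2 + 2*l^2 - 12*l - 2*sqrt(2)*l - 24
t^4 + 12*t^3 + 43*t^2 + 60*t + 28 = (t + 1)*(t + 2)^2*(t + 7)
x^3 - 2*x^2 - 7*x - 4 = (x - 4)*(x + 1)^2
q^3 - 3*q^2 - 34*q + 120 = (q - 5)*(q - 4)*(q + 6)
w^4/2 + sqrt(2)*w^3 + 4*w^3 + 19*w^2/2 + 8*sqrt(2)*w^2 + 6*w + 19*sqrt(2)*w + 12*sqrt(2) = (w/2 + 1/2)*(w + 3)*(w + 4)*(w + 2*sqrt(2))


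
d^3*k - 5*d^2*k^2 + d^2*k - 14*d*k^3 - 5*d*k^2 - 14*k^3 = (d - 7*k)*(d + 2*k)*(d*k + k)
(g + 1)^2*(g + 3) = g^3 + 5*g^2 + 7*g + 3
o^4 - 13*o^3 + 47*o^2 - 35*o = o*(o - 7)*(o - 5)*(o - 1)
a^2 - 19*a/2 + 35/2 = (a - 7)*(a - 5/2)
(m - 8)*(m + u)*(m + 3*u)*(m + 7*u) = m^4 + 11*m^3*u - 8*m^3 + 31*m^2*u^2 - 88*m^2*u + 21*m*u^3 - 248*m*u^2 - 168*u^3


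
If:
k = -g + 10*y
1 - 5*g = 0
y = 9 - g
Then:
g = 1/5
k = 439/5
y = 44/5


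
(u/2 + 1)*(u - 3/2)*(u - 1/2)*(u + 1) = u^4/2 + u^3/2 - 13*u^2/8 - 7*u/8 + 3/4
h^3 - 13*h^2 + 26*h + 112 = (h - 8)*(h - 7)*(h + 2)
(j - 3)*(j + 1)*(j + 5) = j^3 + 3*j^2 - 13*j - 15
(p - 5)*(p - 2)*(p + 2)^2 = p^4 - 3*p^3 - 14*p^2 + 12*p + 40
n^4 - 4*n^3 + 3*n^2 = n^2*(n - 3)*(n - 1)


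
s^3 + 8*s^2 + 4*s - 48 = (s - 2)*(s + 4)*(s + 6)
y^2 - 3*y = y*(y - 3)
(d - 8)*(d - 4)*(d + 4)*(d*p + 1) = d^4*p - 8*d^3*p + d^3 - 16*d^2*p - 8*d^2 + 128*d*p - 16*d + 128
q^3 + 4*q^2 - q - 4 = (q - 1)*(q + 1)*(q + 4)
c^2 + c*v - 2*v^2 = (c - v)*(c + 2*v)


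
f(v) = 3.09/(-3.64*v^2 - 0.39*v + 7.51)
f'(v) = 3.09*(7.28*v + 0.39)/(-3.64*v^2 - 0.39*v + 7.51)^2 = (22.4952*v + 1.2051)/(3.64*v^2 + 0.39*v - 7.51)^2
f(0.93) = 0.77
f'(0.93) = 1.38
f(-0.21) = 0.42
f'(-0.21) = -0.06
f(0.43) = 0.46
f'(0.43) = 0.24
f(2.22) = -0.27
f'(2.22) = 0.40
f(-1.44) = 5.90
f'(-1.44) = -113.72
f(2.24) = -0.27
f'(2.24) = 0.38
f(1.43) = -6.29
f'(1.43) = 138.35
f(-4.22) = -0.06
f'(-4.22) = -0.03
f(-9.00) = -0.01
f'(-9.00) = -0.00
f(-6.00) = -0.03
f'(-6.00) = -0.01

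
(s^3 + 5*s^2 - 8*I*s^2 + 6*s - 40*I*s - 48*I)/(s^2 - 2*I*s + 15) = (s^3 + s^2*(5 - 8*I) + s*(6 - 40*I) - 48*I)/(s^2 - 2*I*s + 15)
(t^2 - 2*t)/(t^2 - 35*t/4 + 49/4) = 4*t*(t - 2)/(4*t^2 - 35*t + 49)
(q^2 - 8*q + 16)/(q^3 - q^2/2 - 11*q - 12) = 2*(q - 4)/(2*q^2 + 7*q + 6)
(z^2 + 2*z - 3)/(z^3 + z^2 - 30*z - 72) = (z - 1)/(z^2 - 2*z - 24)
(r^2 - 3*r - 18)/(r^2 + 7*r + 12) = (r - 6)/(r + 4)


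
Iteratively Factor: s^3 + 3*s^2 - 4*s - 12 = (s + 2)*(s^2 + s - 6) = (s + 2)*(s + 3)*(s - 2)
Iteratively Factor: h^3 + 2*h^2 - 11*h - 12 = (h + 4)*(h^2 - 2*h - 3) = (h + 1)*(h + 4)*(h - 3)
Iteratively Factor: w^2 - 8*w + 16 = (w - 4)*(w - 4)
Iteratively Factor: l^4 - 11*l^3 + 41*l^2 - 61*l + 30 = (l - 1)*(l^3 - 10*l^2 + 31*l - 30) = (l - 2)*(l - 1)*(l^2 - 8*l + 15) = (l - 3)*(l - 2)*(l - 1)*(l - 5)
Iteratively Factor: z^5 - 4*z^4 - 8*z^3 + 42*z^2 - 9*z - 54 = (z + 3)*(z^4 - 7*z^3 + 13*z^2 + 3*z - 18) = (z - 2)*(z + 3)*(z^3 - 5*z^2 + 3*z + 9) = (z - 2)*(z + 1)*(z + 3)*(z^2 - 6*z + 9) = (z - 3)*(z - 2)*(z + 1)*(z + 3)*(z - 3)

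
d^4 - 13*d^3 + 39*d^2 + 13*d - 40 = (d - 8)*(d - 5)*(d - 1)*(d + 1)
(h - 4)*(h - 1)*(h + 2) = h^3 - 3*h^2 - 6*h + 8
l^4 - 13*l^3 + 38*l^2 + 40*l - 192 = (l - 8)*(l - 4)*(l - 3)*(l + 2)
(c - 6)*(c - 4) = c^2 - 10*c + 24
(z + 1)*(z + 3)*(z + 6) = z^3 + 10*z^2 + 27*z + 18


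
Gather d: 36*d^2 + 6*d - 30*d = 36*d^2 - 24*d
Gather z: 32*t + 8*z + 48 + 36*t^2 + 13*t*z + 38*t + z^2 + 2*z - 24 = 36*t^2 + 70*t + z^2 + z*(13*t + 10) + 24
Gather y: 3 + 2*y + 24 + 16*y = 18*y + 27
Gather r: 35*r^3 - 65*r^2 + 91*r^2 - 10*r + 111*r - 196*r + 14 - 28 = 35*r^3 + 26*r^2 - 95*r - 14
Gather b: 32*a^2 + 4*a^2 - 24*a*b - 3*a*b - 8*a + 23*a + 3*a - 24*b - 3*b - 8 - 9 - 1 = 36*a^2 + 18*a + b*(-27*a - 27) - 18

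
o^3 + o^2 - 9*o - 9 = (o - 3)*(o + 1)*(o + 3)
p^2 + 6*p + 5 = (p + 1)*(p + 5)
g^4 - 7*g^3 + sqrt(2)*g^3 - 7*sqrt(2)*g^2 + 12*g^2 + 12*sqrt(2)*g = g*(g - 4)*(g - 3)*(g + sqrt(2))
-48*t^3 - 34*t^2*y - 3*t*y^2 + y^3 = (-8*t + y)*(2*t + y)*(3*t + y)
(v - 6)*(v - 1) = v^2 - 7*v + 6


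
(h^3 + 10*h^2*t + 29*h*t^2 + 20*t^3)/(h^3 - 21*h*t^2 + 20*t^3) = (h^2 + 5*h*t + 4*t^2)/(h^2 - 5*h*t + 4*t^2)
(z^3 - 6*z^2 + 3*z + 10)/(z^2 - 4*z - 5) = z - 2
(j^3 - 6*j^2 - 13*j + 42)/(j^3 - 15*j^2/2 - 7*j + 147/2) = 2*(j - 2)/(2*j - 7)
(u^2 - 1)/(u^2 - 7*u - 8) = (u - 1)/(u - 8)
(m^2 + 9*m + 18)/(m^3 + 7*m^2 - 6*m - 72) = (m + 3)/(m^2 + m - 12)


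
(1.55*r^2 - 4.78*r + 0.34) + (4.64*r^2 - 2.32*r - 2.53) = 6.19*r^2 - 7.1*r - 2.19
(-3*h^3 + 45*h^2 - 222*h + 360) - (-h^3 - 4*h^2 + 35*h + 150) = -2*h^3 + 49*h^2 - 257*h + 210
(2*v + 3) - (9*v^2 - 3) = -9*v^2 + 2*v + 6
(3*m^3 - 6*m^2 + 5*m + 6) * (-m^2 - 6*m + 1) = -3*m^5 - 12*m^4 + 34*m^3 - 42*m^2 - 31*m + 6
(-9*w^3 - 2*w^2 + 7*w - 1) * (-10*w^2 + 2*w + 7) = 90*w^5 + 2*w^4 - 137*w^3 + 10*w^2 + 47*w - 7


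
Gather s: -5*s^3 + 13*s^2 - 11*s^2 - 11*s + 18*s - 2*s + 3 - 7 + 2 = -5*s^3 + 2*s^2 + 5*s - 2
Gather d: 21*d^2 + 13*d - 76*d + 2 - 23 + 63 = 21*d^2 - 63*d + 42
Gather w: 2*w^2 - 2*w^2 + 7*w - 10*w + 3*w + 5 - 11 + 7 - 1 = 0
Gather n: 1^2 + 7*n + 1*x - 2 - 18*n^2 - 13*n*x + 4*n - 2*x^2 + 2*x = -18*n^2 + n*(11 - 13*x) - 2*x^2 + 3*x - 1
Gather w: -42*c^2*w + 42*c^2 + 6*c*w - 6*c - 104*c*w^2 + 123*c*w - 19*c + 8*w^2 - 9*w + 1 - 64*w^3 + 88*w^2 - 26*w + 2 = 42*c^2 - 25*c - 64*w^3 + w^2*(96 - 104*c) + w*(-42*c^2 + 129*c - 35) + 3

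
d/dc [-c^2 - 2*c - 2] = -2*c - 2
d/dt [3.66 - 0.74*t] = -0.740000000000000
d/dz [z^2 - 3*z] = 2*z - 3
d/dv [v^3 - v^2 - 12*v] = 3*v^2 - 2*v - 12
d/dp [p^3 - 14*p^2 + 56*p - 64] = 3*p^2 - 28*p + 56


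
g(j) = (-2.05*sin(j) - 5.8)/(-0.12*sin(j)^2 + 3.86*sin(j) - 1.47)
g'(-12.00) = 64.61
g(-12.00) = -12.18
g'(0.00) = 11.76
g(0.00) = 3.95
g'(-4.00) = -8.28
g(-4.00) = -5.32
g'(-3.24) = -21.09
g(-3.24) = 5.50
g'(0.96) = 5.32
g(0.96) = -4.64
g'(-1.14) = 0.43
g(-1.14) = 0.78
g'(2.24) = -6.81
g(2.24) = -4.99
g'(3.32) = -5.41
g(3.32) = 2.52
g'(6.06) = 4.62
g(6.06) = 2.29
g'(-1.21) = 0.35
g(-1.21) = 0.75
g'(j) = (0.24*sin(j)*cos(j) - 3.86*cos(j))*(-2.05*sin(j) - 5.8)/(-0.12*sin(j)^2 + 3.86*sin(j) - 1.47)^2 - 2.05*cos(j)/(-0.12*sin(j)^2 + 3.86*sin(j) - 1.47)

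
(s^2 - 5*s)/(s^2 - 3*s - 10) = s/(s + 2)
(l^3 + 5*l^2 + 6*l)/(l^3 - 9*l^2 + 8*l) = (l^2 + 5*l + 6)/(l^2 - 9*l + 8)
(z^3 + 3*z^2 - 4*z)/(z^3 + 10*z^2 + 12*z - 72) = z*(z^2 + 3*z - 4)/(z^3 + 10*z^2 + 12*z - 72)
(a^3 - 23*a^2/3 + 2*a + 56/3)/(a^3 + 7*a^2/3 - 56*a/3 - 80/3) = (a^2 - 9*a + 14)/(a^2 + a - 20)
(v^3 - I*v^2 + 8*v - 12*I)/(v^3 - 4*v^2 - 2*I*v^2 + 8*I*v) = (v^2 + I*v + 6)/(v*(v - 4))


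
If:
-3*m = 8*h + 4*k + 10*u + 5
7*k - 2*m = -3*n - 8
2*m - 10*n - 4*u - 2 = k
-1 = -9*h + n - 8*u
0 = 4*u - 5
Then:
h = -2638/2409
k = -2806/2409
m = -6553/4818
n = -687/803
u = 5/4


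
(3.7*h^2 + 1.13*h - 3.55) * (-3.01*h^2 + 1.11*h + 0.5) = -11.137*h^4 + 0.705700000000001*h^3 + 13.7898*h^2 - 3.3755*h - 1.775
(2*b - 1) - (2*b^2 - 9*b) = -2*b^2 + 11*b - 1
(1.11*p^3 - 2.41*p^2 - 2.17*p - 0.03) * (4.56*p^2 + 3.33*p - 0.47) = 5.0616*p^5 - 7.2933*p^4 - 18.4422*p^3 - 6.2302*p^2 + 0.92*p + 0.0141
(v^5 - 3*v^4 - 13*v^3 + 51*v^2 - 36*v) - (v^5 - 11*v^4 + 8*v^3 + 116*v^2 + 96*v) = 8*v^4 - 21*v^3 - 65*v^2 - 132*v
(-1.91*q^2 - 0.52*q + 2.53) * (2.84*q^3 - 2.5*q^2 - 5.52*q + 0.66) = -5.4244*q^5 + 3.2982*q^4 + 19.0284*q^3 - 4.7152*q^2 - 14.3088*q + 1.6698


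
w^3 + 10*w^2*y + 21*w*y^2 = w*(w + 3*y)*(w + 7*y)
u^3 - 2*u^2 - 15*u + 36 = (u - 3)^2*(u + 4)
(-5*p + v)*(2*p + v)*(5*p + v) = -50*p^3 - 25*p^2*v + 2*p*v^2 + v^3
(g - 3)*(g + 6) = g^2 + 3*g - 18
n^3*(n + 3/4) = n^4 + 3*n^3/4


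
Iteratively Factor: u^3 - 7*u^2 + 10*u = (u)*(u^2 - 7*u + 10) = u*(u - 5)*(u - 2)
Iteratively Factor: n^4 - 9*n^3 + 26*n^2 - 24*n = (n - 2)*(n^3 - 7*n^2 + 12*n) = n*(n - 2)*(n^2 - 7*n + 12) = n*(n - 4)*(n - 2)*(n - 3)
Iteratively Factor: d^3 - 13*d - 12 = (d + 3)*(d^2 - 3*d - 4) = (d - 4)*(d + 3)*(d + 1)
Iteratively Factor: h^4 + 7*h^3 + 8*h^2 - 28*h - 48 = (h + 3)*(h^3 + 4*h^2 - 4*h - 16) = (h - 2)*(h + 3)*(h^2 + 6*h + 8) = (h - 2)*(h + 3)*(h + 4)*(h + 2)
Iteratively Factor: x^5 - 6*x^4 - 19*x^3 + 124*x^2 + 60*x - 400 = (x + 2)*(x^4 - 8*x^3 - 3*x^2 + 130*x - 200) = (x - 5)*(x + 2)*(x^3 - 3*x^2 - 18*x + 40) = (x - 5)*(x + 2)*(x + 4)*(x^2 - 7*x + 10) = (x - 5)*(x - 2)*(x + 2)*(x + 4)*(x - 5)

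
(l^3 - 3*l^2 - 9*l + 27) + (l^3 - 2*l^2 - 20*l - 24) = 2*l^3 - 5*l^2 - 29*l + 3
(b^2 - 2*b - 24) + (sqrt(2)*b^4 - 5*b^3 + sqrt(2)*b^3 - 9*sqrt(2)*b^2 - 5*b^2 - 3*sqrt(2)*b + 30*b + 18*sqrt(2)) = sqrt(2)*b^4 - 5*b^3 + sqrt(2)*b^3 - 9*sqrt(2)*b^2 - 4*b^2 - 3*sqrt(2)*b + 28*b - 24 + 18*sqrt(2)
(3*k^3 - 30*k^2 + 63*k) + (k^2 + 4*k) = 3*k^3 - 29*k^2 + 67*k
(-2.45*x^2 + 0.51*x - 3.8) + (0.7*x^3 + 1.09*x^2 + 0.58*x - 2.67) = 0.7*x^3 - 1.36*x^2 + 1.09*x - 6.47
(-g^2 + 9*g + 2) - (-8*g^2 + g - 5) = 7*g^2 + 8*g + 7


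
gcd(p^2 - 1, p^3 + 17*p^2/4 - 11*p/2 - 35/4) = p + 1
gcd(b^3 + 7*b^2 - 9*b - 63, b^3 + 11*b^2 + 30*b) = 1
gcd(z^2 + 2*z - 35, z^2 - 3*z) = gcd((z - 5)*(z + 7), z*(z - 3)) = 1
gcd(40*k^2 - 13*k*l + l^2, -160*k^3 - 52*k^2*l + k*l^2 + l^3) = 8*k - l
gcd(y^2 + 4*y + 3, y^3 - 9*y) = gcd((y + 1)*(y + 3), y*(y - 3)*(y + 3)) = y + 3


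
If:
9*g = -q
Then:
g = -q/9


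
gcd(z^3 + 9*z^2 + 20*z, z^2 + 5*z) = z^2 + 5*z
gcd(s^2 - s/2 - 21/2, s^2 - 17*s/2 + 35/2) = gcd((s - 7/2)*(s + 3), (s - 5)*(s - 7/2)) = s - 7/2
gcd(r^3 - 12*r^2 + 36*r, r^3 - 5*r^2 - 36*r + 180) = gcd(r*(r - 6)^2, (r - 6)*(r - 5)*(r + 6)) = r - 6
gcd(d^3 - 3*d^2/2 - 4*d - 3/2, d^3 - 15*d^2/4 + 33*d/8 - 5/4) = 1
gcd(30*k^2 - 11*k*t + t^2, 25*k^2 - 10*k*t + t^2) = -5*k + t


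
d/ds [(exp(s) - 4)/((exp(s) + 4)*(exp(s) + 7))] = (-exp(2*s) + 8*exp(s) + 72)*exp(s)/(exp(4*s) + 22*exp(3*s) + 177*exp(2*s) + 616*exp(s) + 784)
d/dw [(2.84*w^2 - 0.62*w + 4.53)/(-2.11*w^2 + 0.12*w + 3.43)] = (-0.9674*w^2 + 38.599*w - 2.6702)/(4.4521*w^4 - 0.5064*w^3 - 14.4602*w^2 + 0.8232*w + 11.7649)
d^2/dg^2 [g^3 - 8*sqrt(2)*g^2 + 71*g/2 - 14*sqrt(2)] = 6*g - 16*sqrt(2)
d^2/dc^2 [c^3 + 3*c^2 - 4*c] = 6*c + 6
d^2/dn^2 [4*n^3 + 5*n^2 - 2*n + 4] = 24*n + 10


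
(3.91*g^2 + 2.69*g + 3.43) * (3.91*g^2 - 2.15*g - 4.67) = 15.2881*g^4 + 2.1114*g^3 - 10.6319*g^2 - 19.9368*g - 16.0181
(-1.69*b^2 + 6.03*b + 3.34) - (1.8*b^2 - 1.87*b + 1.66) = -3.49*b^2 + 7.9*b + 1.68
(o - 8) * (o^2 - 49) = o^3 - 8*o^2 - 49*o + 392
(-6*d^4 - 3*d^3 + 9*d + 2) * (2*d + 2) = -12*d^5 - 18*d^4 - 6*d^3 + 18*d^2 + 22*d + 4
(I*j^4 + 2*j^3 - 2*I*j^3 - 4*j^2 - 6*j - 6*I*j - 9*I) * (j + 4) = I*j^5 + 2*j^4 + 2*I*j^4 + 4*j^3 - 8*I*j^3 - 22*j^2 - 6*I*j^2 - 24*j - 33*I*j - 36*I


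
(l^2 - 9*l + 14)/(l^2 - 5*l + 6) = (l - 7)/(l - 3)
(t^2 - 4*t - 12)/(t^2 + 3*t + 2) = (t - 6)/(t + 1)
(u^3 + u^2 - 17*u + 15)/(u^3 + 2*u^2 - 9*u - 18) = (u^2 + 4*u - 5)/(u^2 + 5*u + 6)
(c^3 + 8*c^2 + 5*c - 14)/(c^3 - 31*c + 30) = (c^2 + 9*c + 14)/(c^2 + c - 30)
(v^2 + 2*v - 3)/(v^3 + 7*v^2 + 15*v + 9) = (v - 1)/(v^2 + 4*v + 3)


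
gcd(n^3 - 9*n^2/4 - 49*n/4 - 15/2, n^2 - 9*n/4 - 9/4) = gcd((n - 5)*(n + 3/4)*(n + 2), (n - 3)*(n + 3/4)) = n + 3/4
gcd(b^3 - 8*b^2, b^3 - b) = b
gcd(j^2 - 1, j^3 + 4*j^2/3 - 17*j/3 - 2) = 1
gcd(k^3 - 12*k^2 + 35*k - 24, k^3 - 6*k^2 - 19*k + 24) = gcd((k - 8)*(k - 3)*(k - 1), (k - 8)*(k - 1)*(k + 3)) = k^2 - 9*k + 8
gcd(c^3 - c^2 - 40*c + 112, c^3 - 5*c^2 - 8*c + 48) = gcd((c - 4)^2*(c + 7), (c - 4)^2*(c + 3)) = c^2 - 8*c + 16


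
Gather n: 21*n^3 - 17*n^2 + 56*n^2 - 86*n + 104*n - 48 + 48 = 21*n^3 + 39*n^2 + 18*n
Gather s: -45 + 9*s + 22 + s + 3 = 10*s - 20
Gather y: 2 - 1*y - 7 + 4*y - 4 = 3*y - 9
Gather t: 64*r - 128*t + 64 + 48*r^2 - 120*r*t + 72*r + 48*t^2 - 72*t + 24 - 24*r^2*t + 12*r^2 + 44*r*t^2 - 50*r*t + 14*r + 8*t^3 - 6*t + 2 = 60*r^2 + 150*r + 8*t^3 + t^2*(44*r + 48) + t*(-24*r^2 - 170*r - 206) + 90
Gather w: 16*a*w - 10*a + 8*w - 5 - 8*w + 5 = 16*a*w - 10*a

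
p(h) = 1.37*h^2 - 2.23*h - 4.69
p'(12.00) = 30.65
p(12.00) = 165.83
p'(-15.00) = -43.33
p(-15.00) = 337.01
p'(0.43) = -1.05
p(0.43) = -5.40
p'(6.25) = 14.90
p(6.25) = 34.89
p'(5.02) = 11.52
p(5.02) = 18.64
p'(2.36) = 4.24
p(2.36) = -2.32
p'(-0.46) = -3.49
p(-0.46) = -3.37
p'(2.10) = 3.52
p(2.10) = -3.33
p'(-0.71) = -4.18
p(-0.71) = -2.42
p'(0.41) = -1.11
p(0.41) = -5.37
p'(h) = 2.74*h - 2.23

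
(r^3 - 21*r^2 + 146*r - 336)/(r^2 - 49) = (r^2 - 14*r + 48)/(r + 7)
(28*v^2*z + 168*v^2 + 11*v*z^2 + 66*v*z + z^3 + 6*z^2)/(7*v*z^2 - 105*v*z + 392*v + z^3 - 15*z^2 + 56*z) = (4*v*z + 24*v + z^2 + 6*z)/(z^2 - 15*z + 56)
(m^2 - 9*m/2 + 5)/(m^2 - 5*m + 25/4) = 2*(m - 2)/(2*m - 5)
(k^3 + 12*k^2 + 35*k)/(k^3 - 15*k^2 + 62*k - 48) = k*(k^2 + 12*k + 35)/(k^3 - 15*k^2 + 62*k - 48)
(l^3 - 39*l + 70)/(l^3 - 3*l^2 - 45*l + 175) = (l - 2)/(l - 5)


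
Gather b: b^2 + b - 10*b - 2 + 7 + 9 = b^2 - 9*b + 14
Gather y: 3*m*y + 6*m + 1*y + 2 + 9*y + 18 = 6*m + y*(3*m + 10) + 20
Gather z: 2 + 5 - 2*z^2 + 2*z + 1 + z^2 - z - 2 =-z^2 + z + 6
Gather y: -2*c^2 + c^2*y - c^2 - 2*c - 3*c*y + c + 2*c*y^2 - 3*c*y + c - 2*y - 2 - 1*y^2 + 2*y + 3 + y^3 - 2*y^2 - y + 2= -3*c^2 + y^3 + y^2*(2*c - 3) + y*(c^2 - 6*c - 1) + 3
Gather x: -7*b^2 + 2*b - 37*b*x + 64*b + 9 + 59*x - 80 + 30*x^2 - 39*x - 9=-7*b^2 + 66*b + 30*x^2 + x*(20 - 37*b) - 80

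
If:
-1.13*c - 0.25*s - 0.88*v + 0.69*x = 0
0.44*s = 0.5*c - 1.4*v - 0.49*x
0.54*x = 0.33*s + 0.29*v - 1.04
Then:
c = 0.734549794380698*x + 0.0794705251611472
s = 2.3671958128433*x + 4.31960757730752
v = -0.831636614614787*x - 1.32920862245338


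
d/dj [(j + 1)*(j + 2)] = 2*j + 3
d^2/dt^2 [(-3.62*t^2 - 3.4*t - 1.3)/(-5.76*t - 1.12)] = (5.6843418860808e-14*t^2 + 51.475456)/(191.102976*t^3 + 111.476736*t^2 + 21.676032*t + 1.404928)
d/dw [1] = 0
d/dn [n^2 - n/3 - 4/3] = 2*n - 1/3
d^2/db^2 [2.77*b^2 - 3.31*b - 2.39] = 5.54000000000000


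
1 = 1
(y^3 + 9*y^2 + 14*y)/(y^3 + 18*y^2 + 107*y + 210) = y*(y + 2)/(y^2 + 11*y + 30)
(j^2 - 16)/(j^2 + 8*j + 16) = (j - 4)/(j + 4)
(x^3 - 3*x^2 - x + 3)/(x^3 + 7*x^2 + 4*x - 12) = (x^2 - 2*x - 3)/(x^2 + 8*x + 12)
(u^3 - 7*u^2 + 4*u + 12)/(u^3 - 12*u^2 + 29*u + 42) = (u - 2)/(u - 7)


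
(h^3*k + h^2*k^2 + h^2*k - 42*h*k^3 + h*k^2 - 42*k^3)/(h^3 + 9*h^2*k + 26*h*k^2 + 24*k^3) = k*(h^3 + h^2*k + h^2 - 42*h*k^2 + h*k - 42*k^2)/(h^3 + 9*h^2*k + 26*h*k^2 + 24*k^3)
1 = 1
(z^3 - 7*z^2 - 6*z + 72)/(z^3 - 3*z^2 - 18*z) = (z - 4)/z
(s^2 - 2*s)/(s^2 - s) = (s - 2)/(s - 1)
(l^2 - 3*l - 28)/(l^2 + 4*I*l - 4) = (l^2 - 3*l - 28)/(l^2 + 4*I*l - 4)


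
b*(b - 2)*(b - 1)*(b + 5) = b^4 + 2*b^3 - 13*b^2 + 10*b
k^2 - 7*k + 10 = (k - 5)*(k - 2)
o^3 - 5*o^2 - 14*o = o*(o - 7)*(o + 2)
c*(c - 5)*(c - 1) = c^3 - 6*c^2 + 5*c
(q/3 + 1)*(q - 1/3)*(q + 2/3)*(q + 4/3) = q^4/3 + 14*q^3/9 + 47*q^2/27 + 10*q/81 - 8/27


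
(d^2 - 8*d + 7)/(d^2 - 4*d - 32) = (-d^2 + 8*d - 7)/(-d^2 + 4*d + 32)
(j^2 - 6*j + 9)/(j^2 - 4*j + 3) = (j - 3)/(j - 1)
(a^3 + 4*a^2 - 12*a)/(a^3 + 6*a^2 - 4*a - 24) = a/(a + 2)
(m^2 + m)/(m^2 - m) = (m + 1)/(m - 1)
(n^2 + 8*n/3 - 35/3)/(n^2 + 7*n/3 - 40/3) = (3*n - 7)/(3*n - 8)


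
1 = 1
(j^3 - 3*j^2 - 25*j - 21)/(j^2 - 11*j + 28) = (j^2 + 4*j + 3)/(j - 4)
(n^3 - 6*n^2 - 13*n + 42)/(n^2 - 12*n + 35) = (n^2 + n - 6)/(n - 5)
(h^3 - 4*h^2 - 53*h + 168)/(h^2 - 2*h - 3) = (h^2 - h - 56)/(h + 1)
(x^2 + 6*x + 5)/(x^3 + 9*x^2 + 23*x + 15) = 1/(x + 3)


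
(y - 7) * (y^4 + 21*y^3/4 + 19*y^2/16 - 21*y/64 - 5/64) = y^5 - 7*y^4/4 - 569*y^3/16 - 553*y^2/64 + 71*y/32 + 35/64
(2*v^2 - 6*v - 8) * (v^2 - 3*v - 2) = 2*v^4 - 12*v^3 + 6*v^2 + 36*v + 16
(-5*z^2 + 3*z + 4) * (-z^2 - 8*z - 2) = 5*z^4 + 37*z^3 - 18*z^2 - 38*z - 8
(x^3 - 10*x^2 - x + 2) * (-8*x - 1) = -8*x^4 + 79*x^3 + 18*x^2 - 15*x - 2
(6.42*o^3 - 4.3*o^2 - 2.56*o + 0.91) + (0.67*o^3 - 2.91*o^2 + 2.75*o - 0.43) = 7.09*o^3 - 7.21*o^2 + 0.19*o + 0.48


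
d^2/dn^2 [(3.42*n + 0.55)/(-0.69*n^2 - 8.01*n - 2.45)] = (-(1.38*n + 8.01)*(2.76*n + 16.02)*(3.42*n + 0.55) + (14.1588*n + 55.5474)*(0.69*n^2 + 8.01*n + 2.45))/(0.69*n^2 + 8.01*n + 2.45)^3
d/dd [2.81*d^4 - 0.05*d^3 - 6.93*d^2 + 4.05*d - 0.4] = 11.24*d^3 - 0.15*d^2 - 13.86*d + 4.05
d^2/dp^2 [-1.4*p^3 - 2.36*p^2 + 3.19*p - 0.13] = -8.4*p - 4.72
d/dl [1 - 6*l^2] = -12*l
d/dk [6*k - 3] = 6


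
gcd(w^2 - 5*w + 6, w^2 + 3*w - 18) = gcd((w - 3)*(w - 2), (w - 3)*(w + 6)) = w - 3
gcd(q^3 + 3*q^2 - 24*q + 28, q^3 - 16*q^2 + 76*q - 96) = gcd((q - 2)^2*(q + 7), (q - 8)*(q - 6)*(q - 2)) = q - 2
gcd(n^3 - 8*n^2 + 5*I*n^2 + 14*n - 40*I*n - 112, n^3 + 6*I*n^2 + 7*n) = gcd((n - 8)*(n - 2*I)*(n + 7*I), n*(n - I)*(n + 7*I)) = n + 7*I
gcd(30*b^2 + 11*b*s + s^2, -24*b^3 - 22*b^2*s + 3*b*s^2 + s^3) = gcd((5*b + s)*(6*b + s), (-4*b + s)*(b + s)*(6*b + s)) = 6*b + s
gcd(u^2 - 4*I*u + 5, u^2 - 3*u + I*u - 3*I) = u + I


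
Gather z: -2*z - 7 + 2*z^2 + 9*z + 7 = 2*z^2 + 7*z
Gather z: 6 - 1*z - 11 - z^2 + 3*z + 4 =-z^2 + 2*z - 1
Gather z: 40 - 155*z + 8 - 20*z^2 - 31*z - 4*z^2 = -24*z^2 - 186*z + 48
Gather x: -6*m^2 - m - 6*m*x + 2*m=-6*m^2 - 6*m*x + m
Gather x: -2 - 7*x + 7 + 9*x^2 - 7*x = 9*x^2 - 14*x + 5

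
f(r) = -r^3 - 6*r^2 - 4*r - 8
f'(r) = -3*r^2 - 12*r - 4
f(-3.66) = -24.71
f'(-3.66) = -0.27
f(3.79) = -163.78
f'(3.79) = -92.57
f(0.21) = -9.11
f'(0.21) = -6.65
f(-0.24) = -7.37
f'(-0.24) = -1.29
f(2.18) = -55.59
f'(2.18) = -44.42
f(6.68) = -600.53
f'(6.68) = -218.03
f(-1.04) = -9.20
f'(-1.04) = 5.24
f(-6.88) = 61.17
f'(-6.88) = -63.44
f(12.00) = -2648.00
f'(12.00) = -580.00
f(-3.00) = -23.00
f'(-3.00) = 5.00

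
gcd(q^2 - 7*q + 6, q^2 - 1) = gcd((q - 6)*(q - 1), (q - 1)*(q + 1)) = q - 1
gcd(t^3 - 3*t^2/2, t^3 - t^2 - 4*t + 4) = 1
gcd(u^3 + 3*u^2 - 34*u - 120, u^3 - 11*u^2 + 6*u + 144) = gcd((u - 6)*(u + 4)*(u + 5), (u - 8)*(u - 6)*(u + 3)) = u - 6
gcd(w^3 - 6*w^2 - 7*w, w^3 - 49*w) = w^2 - 7*w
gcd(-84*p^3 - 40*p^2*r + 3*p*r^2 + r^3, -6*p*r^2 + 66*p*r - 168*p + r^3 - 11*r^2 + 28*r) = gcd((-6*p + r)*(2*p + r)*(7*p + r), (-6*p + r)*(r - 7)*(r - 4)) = 6*p - r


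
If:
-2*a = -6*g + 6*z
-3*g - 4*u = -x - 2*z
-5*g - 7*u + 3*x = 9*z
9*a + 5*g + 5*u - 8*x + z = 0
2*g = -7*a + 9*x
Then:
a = 0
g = 0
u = 0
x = 0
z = 0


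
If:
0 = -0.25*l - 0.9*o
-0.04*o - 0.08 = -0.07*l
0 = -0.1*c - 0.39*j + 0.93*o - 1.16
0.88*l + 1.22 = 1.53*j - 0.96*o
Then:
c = -18.80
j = 1.19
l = 0.99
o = -0.27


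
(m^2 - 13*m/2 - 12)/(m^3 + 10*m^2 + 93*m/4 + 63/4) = 2*(m - 8)/(2*m^2 + 17*m + 21)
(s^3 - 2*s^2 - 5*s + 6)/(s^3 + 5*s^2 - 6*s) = (s^2 - s - 6)/(s*(s + 6))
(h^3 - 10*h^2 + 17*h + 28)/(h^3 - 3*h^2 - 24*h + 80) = (h^2 - 6*h - 7)/(h^2 + h - 20)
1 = 1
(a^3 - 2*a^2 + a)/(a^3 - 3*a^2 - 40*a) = (-a^2 + 2*a - 1)/(-a^2 + 3*a + 40)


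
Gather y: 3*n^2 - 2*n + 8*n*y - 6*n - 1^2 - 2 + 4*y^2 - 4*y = 3*n^2 - 8*n + 4*y^2 + y*(8*n - 4) - 3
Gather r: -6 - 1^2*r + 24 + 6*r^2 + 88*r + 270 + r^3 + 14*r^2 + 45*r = r^3 + 20*r^2 + 132*r + 288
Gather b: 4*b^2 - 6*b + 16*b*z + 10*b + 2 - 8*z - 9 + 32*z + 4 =4*b^2 + b*(16*z + 4) + 24*z - 3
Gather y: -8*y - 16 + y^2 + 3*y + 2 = y^2 - 5*y - 14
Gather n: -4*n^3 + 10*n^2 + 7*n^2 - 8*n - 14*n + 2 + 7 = -4*n^3 + 17*n^2 - 22*n + 9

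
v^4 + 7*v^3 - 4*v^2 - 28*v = v*(v - 2)*(v + 2)*(v + 7)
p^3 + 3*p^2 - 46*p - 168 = (p - 7)*(p + 4)*(p + 6)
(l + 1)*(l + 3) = l^2 + 4*l + 3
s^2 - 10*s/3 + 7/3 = (s - 7/3)*(s - 1)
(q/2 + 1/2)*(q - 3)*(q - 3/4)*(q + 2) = q^4/2 - 3*q^3/8 - 7*q^2/2 - 3*q/8 + 9/4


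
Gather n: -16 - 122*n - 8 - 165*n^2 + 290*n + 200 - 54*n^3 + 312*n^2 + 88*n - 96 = -54*n^3 + 147*n^2 + 256*n + 80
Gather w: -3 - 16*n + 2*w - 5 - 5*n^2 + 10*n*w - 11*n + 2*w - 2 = -5*n^2 - 27*n + w*(10*n + 4) - 10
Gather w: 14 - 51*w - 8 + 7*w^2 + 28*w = 7*w^2 - 23*w + 6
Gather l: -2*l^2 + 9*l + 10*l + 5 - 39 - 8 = -2*l^2 + 19*l - 42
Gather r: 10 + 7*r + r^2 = r^2 + 7*r + 10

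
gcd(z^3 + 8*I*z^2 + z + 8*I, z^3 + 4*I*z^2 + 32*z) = z + 8*I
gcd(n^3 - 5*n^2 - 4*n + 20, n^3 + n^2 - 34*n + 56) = n - 2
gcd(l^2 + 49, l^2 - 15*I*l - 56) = l - 7*I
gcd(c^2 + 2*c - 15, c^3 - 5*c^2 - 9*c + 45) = c - 3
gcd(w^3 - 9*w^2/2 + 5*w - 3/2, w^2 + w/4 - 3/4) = 1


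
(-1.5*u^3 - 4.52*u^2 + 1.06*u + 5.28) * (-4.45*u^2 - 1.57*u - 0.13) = 6.675*u^5 + 22.469*u^4 + 2.5744*u^3 - 24.5726*u^2 - 8.4274*u - 0.6864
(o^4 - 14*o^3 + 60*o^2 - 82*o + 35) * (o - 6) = o^5 - 20*o^4 + 144*o^3 - 442*o^2 + 527*o - 210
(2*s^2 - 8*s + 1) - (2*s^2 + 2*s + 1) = -10*s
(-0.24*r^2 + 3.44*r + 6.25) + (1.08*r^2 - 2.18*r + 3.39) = 0.84*r^2 + 1.26*r + 9.64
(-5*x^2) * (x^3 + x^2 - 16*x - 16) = -5*x^5 - 5*x^4 + 80*x^3 + 80*x^2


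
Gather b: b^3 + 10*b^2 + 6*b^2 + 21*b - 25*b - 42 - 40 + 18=b^3 + 16*b^2 - 4*b - 64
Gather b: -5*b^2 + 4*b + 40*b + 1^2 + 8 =-5*b^2 + 44*b + 9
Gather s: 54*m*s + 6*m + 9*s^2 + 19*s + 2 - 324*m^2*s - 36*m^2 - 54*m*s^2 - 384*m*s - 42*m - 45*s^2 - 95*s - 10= -36*m^2 - 36*m + s^2*(-54*m - 36) + s*(-324*m^2 - 330*m - 76) - 8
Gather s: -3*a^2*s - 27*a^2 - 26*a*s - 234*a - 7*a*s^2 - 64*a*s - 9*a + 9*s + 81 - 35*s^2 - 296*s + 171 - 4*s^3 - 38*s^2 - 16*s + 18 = -27*a^2 - 243*a - 4*s^3 + s^2*(-7*a - 73) + s*(-3*a^2 - 90*a - 303) + 270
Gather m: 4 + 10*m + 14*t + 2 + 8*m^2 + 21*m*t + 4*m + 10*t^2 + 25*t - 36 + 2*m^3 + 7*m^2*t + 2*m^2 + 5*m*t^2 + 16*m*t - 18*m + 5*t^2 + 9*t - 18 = 2*m^3 + m^2*(7*t + 10) + m*(5*t^2 + 37*t - 4) + 15*t^2 + 48*t - 48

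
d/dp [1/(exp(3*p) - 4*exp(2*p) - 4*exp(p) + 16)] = (-3*exp(2*p) + 8*exp(p) + 4)*exp(p)/(exp(3*p) - 4*exp(2*p) - 4*exp(p) + 16)^2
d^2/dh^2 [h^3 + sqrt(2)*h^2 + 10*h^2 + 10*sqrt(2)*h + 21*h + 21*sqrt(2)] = 6*h + 2*sqrt(2) + 20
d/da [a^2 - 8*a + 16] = 2*a - 8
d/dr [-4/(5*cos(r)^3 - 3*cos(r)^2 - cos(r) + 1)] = 4*(-15*cos(r)^2 + 6*cos(r) + 1)*sin(r)/(5*cos(r)^3 - 3*cos(r)^2 - cos(r) + 1)^2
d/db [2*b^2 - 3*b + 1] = 4*b - 3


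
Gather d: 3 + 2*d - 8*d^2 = -8*d^2 + 2*d + 3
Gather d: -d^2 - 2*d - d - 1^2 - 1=-d^2 - 3*d - 2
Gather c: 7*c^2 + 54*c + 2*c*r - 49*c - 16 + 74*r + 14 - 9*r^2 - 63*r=7*c^2 + c*(2*r + 5) - 9*r^2 + 11*r - 2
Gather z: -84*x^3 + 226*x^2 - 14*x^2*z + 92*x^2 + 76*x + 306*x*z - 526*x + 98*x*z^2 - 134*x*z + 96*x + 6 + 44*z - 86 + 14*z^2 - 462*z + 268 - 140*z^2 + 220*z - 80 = -84*x^3 + 318*x^2 - 354*x + z^2*(98*x - 126) + z*(-14*x^2 + 172*x - 198) + 108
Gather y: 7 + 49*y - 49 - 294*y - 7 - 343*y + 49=-588*y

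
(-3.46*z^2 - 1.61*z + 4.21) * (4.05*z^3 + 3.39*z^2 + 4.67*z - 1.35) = -14.013*z^5 - 18.2499*z^4 - 4.5656*z^3 + 11.4242*z^2 + 21.8342*z - 5.6835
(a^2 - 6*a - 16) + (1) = a^2 - 6*a - 15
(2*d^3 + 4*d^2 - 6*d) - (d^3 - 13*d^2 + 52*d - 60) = d^3 + 17*d^2 - 58*d + 60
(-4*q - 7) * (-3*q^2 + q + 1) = 12*q^3 + 17*q^2 - 11*q - 7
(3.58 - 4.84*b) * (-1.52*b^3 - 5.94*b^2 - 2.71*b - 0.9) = 7.3568*b^4 + 23.308*b^3 - 8.1488*b^2 - 5.3458*b - 3.222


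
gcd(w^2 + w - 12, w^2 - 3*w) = w - 3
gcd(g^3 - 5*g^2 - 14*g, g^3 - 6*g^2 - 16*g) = g^2 + 2*g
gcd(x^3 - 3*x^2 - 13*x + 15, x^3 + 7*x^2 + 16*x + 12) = x + 3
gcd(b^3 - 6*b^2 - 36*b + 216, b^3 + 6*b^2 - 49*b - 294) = b + 6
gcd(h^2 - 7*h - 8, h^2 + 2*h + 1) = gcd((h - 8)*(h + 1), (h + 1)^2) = h + 1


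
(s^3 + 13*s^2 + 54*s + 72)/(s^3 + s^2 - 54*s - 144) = (s + 4)/(s - 8)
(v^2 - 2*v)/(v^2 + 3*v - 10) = v/(v + 5)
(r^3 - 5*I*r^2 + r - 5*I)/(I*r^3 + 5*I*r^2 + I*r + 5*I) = (-I*r - 5)/(r + 5)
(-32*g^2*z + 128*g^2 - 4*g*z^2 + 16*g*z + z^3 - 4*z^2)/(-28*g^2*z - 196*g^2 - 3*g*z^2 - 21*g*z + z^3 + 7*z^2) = (-8*g*z + 32*g + z^2 - 4*z)/(-7*g*z - 49*g + z^2 + 7*z)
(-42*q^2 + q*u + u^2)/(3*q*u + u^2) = (-42*q^2 + q*u + u^2)/(u*(3*q + u))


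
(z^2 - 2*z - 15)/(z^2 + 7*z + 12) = (z - 5)/(z + 4)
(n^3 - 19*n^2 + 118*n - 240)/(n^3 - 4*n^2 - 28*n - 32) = (n^2 - 11*n + 30)/(n^2 + 4*n + 4)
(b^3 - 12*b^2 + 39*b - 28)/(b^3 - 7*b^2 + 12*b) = (b^2 - 8*b + 7)/(b*(b - 3))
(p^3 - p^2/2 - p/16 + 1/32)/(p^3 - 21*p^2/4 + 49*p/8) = (32*p^3 - 16*p^2 - 2*p + 1)/(4*p*(8*p^2 - 42*p + 49))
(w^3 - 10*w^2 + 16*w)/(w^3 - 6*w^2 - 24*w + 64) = w/(w + 4)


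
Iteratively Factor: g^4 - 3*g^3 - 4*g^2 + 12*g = (g)*(g^3 - 3*g^2 - 4*g + 12) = g*(g + 2)*(g^2 - 5*g + 6) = g*(g - 2)*(g + 2)*(g - 3)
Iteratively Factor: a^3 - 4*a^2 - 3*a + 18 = (a + 2)*(a^2 - 6*a + 9) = (a - 3)*(a + 2)*(a - 3)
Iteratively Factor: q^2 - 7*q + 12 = (q - 3)*(q - 4)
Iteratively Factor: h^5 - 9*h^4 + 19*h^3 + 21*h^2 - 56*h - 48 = (h + 1)*(h^4 - 10*h^3 + 29*h^2 - 8*h - 48) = (h + 1)^2*(h^3 - 11*h^2 + 40*h - 48) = (h - 4)*(h + 1)^2*(h^2 - 7*h + 12) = (h - 4)^2*(h + 1)^2*(h - 3)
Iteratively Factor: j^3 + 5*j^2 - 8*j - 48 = (j + 4)*(j^2 + j - 12) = (j + 4)^2*(j - 3)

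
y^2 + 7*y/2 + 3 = (y + 3/2)*(y + 2)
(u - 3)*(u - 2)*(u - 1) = u^3 - 6*u^2 + 11*u - 6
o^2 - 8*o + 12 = (o - 6)*(o - 2)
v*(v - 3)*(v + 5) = v^3 + 2*v^2 - 15*v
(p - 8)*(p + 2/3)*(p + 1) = p^3 - 19*p^2/3 - 38*p/3 - 16/3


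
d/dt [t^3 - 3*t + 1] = 3*t^2 - 3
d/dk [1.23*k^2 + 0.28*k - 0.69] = 2.46*k + 0.28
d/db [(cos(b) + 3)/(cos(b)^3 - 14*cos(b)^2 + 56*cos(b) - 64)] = (-165*cos(b) - 5*cos(2*b) + cos(3*b) + 459)*sin(b)/(2*(cos(b)^3 - 14*cos(b)^2 + 56*cos(b) - 64)^2)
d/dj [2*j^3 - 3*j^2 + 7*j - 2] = 6*j^2 - 6*j + 7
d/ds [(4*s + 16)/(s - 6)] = -40/(s - 6)^2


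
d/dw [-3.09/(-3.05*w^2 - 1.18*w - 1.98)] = (-18.849*w - 3.6462)/(3.05*w^2 + 1.18*w + 1.98)^2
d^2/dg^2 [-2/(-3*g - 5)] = 36/(3*g + 5)^3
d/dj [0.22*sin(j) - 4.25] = 0.22*cos(j)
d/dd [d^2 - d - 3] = 2*d - 1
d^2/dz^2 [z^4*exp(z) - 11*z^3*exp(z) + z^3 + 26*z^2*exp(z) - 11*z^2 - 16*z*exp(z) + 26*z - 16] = z^4*exp(z) - 3*z^3*exp(z) - 28*z^2*exp(z) + 22*z*exp(z) + 6*z + 20*exp(z) - 22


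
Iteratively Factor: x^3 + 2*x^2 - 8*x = (x)*(x^2 + 2*x - 8) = x*(x - 2)*(x + 4)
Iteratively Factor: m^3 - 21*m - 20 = (m - 5)*(m^2 + 5*m + 4) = (m - 5)*(m + 1)*(m + 4)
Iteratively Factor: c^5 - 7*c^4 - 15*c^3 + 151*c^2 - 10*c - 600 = (c + 4)*(c^4 - 11*c^3 + 29*c^2 + 35*c - 150) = (c - 3)*(c + 4)*(c^3 - 8*c^2 + 5*c + 50) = (c - 3)*(c + 2)*(c + 4)*(c^2 - 10*c + 25) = (c - 5)*(c - 3)*(c + 2)*(c + 4)*(c - 5)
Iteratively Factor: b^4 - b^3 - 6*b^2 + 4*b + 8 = (b - 2)*(b^3 + b^2 - 4*b - 4) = (b - 2)^2*(b^2 + 3*b + 2) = (b - 2)^2*(b + 2)*(b + 1)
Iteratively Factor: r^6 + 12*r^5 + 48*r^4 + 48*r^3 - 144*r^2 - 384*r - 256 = (r + 4)*(r^5 + 8*r^4 + 16*r^3 - 16*r^2 - 80*r - 64) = (r - 2)*(r + 4)*(r^4 + 10*r^3 + 36*r^2 + 56*r + 32) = (r - 2)*(r + 2)*(r + 4)*(r^3 + 8*r^2 + 20*r + 16) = (r - 2)*(r + 2)*(r + 4)^2*(r^2 + 4*r + 4) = (r - 2)*(r + 2)^2*(r + 4)^2*(r + 2)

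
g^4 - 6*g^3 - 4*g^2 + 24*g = g*(g - 6)*(g - 2)*(g + 2)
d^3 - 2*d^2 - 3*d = d*(d - 3)*(d + 1)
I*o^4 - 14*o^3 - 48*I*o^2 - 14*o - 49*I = (o + I)*(o + 7*I)^2*(I*o + 1)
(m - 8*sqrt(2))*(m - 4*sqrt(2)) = m^2 - 12*sqrt(2)*m + 64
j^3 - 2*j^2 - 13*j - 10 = (j - 5)*(j + 1)*(j + 2)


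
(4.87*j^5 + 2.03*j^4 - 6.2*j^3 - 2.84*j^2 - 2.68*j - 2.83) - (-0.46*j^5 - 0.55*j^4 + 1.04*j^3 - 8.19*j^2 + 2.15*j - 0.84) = 5.33*j^5 + 2.58*j^4 - 7.24*j^3 + 5.35*j^2 - 4.83*j - 1.99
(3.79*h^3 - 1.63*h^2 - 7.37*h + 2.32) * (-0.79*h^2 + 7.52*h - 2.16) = -2.9941*h^5 + 29.7885*h^4 - 14.6217*h^3 - 53.7344*h^2 + 33.3656*h - 5.0112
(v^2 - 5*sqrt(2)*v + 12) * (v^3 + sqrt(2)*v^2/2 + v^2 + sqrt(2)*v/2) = v^5 - 9*sqrt(2)*v^4/2 + v^4 - 9*sqrt(2)*v^3/2 + 7*v^3 + 7*v^2 + 6*sqrt(2)*v^2 + 6*sqrt(2)*v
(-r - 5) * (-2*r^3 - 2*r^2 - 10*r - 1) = 2*r^4 + 12*r^3 + 20*r^2 + 51*r + 5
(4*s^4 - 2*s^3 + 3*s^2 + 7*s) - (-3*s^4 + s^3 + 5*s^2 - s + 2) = 7*s^4 - 3*s^3 - 2*s^2 + 8*s - 2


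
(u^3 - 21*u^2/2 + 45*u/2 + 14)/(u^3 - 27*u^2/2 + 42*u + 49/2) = (u - 4)/(u - 7)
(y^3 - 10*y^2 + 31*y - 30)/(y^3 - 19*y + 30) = (y - 5)/(y + 5)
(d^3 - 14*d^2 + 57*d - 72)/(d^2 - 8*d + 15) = (d^2 - 11*d + 24)/(d - 5)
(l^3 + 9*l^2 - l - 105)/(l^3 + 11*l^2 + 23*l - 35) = (l - 3)/(l - 1)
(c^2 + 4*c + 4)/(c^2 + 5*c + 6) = (c + 2)/(c + 3)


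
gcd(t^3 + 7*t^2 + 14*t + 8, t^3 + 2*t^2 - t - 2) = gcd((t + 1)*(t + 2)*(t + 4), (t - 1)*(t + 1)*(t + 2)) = t^2 + 3*t + 2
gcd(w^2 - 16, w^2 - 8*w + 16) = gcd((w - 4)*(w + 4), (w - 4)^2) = w - 4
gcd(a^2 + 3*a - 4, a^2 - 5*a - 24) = 1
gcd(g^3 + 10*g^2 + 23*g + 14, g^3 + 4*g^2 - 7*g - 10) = g + 1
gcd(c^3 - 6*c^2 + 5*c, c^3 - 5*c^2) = c^2 - 5*c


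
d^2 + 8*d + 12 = (d + 2)*(d + 6)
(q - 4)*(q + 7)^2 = q^3 + 10*q^2 - 7*q - 196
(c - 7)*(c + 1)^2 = c^3 - 5*c^2 - 13*c - 7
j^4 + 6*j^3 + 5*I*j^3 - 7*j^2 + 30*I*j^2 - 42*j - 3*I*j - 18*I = (j + 6)*(j + I)^2*(j + 3*I)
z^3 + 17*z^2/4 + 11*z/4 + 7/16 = (z + 1/4)*(z + 1/2)*(z + 7/2)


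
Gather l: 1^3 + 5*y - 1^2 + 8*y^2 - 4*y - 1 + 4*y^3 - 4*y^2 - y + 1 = 4*y^3 + 4*y^2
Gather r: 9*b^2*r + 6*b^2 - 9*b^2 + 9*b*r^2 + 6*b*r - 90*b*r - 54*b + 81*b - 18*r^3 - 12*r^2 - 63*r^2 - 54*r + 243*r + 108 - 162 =-3*b^2 + 27*b - 18*r^3 + r^2*(9*b - 75) + r*(9*b^2 - 84*b + 189) - 54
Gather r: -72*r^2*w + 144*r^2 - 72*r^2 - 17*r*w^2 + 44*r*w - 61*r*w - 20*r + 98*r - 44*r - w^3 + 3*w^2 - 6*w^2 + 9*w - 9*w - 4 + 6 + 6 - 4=r^2*(72 - 72*w) + r*(-17*w^2 - 17*w + 34) - w^3 - 3*w^2 + 4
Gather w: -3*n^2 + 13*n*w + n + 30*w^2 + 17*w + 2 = -3*n^2 + n + 30*w^2 + w*(13*n + 17) + 2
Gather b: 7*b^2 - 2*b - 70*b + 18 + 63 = 7*b^2 - 72*b + 81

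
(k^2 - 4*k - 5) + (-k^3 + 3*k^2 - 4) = -k^3 + 4*k^2 - 4*k - 9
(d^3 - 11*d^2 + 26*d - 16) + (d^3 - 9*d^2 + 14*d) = 2*d^3 - 20*d^2 + 40*d - 16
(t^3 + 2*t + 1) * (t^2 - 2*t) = t^5 - 2*t^4 + 2*t^3 - 3*t^2 - 2*t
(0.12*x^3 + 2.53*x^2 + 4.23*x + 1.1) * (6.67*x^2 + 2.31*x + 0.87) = 0.8004*x^5 + 17.1523*x^4 + 34.1628*x^3 + 19.3094*x^2 + 6.2211*x + 0.957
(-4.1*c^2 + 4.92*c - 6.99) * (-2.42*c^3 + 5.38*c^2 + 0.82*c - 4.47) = 9.922*c^5 - 33.9644*c^4 + 40.0234*c^3 - 15.2448*c^2 - 27.7242*c + 31.2453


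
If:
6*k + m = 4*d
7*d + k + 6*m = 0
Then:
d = -35*m/46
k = -31*m/46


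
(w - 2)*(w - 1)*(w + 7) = w^3 + 4*w^2 - 19*w + 14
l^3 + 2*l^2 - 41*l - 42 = (l - 6)*(l + 1)*(l + 7)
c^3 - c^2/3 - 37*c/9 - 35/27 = (c - 7/3)*(c + 1/3)*(c + 5/3)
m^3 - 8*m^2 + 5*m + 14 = (m - 7)*(m - 2)*(m + 1)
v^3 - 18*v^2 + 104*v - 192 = (v - 8)*(v - 6)*(v - 4)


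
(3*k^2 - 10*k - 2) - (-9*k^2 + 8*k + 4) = 12*k^2 - 18*k - 6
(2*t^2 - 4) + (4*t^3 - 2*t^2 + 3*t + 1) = 4*t^3 + 3*t - 3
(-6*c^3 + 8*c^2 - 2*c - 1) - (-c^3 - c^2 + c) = -5*c^3 + 9*c^2 - 3*c - 1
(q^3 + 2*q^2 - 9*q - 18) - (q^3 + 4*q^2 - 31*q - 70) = -2*q^2 + 22*q + 52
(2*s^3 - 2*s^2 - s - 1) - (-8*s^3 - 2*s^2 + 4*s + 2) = 10*s^3 - 5*s - 3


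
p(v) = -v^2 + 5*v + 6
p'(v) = 5 - 2*v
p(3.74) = 10.71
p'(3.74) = -2.48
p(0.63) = 8.75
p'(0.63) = 3.74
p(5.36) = 4.07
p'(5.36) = -5.72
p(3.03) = 11.97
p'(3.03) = -1.06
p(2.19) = 12.15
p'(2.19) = 0.62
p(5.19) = 5.01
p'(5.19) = -5.38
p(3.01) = 11.99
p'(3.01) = -1.02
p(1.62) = 11.48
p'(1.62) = 1.76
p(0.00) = 6.00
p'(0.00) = 5.00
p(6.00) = 0.00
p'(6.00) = -7.00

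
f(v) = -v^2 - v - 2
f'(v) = -2*v - 1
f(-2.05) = -4.15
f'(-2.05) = 3.10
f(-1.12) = -2.13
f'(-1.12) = 1.24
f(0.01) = -2.01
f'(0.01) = -1.02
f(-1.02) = -2.02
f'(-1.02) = 1.04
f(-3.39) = -10.10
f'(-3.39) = 5.78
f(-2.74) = -6.77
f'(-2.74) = 4.48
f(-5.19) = -23.75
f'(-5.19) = 9.38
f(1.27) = -4.88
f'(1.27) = -3.54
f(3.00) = -14.00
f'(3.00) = -7.00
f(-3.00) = -8.00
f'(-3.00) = 5.00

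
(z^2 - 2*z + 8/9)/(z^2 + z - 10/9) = (3*z - 4)/(3*z + 5)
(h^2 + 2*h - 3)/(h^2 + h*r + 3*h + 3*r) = (h - 1)/(h + r)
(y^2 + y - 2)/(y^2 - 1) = (y + 2)/(y + 1)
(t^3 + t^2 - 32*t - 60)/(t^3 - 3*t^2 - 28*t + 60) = (t + 2)/(t - 2)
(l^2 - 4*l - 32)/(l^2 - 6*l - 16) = (l + 4)/(l + 2)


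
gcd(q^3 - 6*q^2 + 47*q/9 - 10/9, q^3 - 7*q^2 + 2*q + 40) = q - 5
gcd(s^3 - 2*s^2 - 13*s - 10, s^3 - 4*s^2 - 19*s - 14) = s^2 + 3*s + 2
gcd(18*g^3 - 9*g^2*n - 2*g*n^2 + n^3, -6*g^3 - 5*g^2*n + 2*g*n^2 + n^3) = 6*g^2 - g*n - n^2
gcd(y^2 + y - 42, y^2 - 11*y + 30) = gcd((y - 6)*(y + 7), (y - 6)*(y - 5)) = y - 6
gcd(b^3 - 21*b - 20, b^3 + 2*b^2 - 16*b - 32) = b + 4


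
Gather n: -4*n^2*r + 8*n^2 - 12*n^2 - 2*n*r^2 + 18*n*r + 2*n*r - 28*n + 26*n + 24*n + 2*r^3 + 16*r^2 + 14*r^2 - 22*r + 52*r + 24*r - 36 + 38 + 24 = n^2*(-4*r - 4) + n*(-2*r^2 + 20*r + 22) + 2*r^3 + 30*r^2 + 54*r + 26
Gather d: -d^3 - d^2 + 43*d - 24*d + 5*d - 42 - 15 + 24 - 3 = -d^3 - d^2 + 24*d - 36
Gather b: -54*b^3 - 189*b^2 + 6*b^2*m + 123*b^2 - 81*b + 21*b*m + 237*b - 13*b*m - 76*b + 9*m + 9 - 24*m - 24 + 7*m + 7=-54*b^3 + b^2*(6*m - 66) + b*(8*m + 80) - 8*m - 8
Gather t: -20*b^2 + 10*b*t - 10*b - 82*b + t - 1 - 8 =-20*b^2 - 92*b + t*(10*b + 1) - 9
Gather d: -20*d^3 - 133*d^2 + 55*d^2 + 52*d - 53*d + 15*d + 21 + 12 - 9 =-20*d^3 - 78*d^2 + 14*d + 24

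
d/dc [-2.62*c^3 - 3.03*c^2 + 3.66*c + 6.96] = -7.86*c^2 - 6.06*c + 3.66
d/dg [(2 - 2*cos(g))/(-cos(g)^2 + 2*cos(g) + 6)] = 2*(cos(g)^2 - 2*cos(g) + 8)*sin(g)/(sin(g)^2 + 2*cos(g) + 5)^2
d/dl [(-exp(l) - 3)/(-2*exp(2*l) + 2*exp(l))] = (-exp(2*l) - 6*exp(l) + 3)*exp(-l)/(2*(exp(2*l) - 2*exp(l) + 1))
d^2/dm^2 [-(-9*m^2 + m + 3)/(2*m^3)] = 3*(3*m^2 - m - 6)/m^5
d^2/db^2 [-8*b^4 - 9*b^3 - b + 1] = 6*b*(-16*b - 9)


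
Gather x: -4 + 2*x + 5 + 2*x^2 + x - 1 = 2*x^2 + 3*x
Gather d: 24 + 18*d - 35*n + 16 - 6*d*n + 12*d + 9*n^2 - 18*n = d*(30 - 6*n) + 9*n^2 - 53*n + 40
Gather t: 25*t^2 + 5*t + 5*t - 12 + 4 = 25*t^2 + 10*t - 8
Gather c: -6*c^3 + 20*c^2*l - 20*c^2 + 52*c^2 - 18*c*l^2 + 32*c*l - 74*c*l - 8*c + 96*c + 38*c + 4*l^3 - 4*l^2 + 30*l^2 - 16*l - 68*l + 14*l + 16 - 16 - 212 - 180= -6*c^3 + c^2*(20*l + 32) + c*(-18*l^2 - 42*l + 126) + 4*l^3 + 26*l^2 - 70*l - 392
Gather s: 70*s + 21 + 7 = 70*s + 28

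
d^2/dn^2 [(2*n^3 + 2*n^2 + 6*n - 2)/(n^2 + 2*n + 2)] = 4*(3*n^3 + 3*n^2 - 12*n - 10)/(n^6 + 6*n^5 + 18*n^4 + 32*n^3 + 36*n^2 + 24*n + 8)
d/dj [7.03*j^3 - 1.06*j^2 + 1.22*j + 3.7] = 21.09*j^2 - 2.12*j + 1.22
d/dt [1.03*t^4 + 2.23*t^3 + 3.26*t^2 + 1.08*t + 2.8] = 4.12*t^3 + 6.69*t^2 + 6.52*t + 1.08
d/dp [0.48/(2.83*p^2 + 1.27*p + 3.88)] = (-2.7168*p - 0.6096)/(2.83*p^2 + 1.27*p + 3.88)^2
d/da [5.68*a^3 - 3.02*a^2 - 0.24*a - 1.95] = 17.04*a^2 - 6.04*a - 0.24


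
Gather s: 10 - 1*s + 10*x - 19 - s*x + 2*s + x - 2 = s*(1 - x) + 11*x - 11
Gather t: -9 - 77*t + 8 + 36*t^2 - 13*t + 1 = 36*t^2 - 90*t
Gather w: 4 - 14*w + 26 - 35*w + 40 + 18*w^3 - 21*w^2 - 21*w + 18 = 18*w^3 - 21*w^2 - 70*w + 88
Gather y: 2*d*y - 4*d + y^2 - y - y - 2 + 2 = -4*d + y^2 + y*(2*d - 2)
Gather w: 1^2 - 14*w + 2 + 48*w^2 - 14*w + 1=48*w^2 - 28*w + 4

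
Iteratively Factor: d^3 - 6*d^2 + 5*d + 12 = (d - 4)*(d^2 - 2*d - 3) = (d - 4)*(d - 3)*(d + 1)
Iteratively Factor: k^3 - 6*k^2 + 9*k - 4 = (k - 1)*(k^2 - 5*k + 4) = (k - 4)*(k - 1)*(k - 1)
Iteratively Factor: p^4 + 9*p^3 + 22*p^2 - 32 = (p + 2)*(p^3 + 7*p^2 + 8*p - 16) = (p - 1)*(p + 2)*(p^2 + 8*p + 16) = (p - 1)*(p + 2)*(p + 4)*(p + 4)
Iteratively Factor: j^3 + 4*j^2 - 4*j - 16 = (j + 4)*(j^2 - 4) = (j - 2)*(j + 4)*(j + 2)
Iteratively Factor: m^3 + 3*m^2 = (m)*(m^2 + 3*m) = m^2*(m + 3)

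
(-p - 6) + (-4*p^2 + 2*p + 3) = -4*p^2 + p - 3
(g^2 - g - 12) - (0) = g^2 - g - 12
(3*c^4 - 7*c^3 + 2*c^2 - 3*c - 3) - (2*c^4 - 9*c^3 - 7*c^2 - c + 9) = c^4 + 2*c^3 + 9*c^2 - 2*c - 12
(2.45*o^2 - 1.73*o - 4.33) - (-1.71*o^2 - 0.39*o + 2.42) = 4.16*o^2 - 1.34*o - 6.75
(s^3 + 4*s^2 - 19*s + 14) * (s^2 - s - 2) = s^5 + 3*s^4 - 25*s^3 + 25*s^2 + 24*s - 28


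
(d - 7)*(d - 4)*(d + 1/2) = d^3 - 21*d^2/2 + 45*d/2 + 14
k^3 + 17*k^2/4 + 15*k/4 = k*(k + 5/4)*(k + 3)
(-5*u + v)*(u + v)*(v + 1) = -5*u^2*v - 5*u^2 - 4*u*v^2 - 4*u*v + v^3 + v^2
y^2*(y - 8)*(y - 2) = y^4 - 10*y^3 + 16*y^2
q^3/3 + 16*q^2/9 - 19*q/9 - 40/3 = (q/3 + 1)*(q - 8/3)*(q + 5)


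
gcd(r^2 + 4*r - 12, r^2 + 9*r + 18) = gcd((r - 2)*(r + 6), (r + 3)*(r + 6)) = r + 6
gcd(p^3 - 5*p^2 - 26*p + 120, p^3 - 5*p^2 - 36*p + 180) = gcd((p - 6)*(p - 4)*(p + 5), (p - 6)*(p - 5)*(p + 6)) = p - 6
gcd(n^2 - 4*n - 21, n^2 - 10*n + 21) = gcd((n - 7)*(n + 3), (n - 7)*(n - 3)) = n - 7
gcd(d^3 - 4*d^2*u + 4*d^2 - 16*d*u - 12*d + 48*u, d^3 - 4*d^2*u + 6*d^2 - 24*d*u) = -d^2 + 4*d*u - 6*d + 24*u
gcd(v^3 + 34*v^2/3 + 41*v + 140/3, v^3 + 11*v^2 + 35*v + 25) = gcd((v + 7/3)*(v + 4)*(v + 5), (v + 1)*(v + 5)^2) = v + 5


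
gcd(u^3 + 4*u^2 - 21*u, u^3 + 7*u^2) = u^2 + 7*u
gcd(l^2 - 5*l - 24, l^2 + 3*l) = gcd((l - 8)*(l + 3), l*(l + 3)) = l + 3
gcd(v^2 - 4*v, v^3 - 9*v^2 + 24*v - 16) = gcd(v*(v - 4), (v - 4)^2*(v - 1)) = v - 4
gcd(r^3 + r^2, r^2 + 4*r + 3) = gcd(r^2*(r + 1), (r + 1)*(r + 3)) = r + 1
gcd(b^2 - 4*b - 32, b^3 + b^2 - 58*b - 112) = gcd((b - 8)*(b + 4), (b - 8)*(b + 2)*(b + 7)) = b - 8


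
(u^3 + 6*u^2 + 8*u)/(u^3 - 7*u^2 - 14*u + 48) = u*(u^2 + 6*u + 8)/(u^3 - 7*u^2 - 14*u + 48)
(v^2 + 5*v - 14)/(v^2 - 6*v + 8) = (v + 7)/(v - 4)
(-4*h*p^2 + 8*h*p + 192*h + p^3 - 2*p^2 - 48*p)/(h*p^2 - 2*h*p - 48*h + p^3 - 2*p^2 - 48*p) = (-4*h + p)/(h + p)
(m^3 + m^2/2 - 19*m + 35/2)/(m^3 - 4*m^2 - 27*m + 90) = (2*m^2 - 9*m + 7)/(2*(m^2 - 9*m + 18))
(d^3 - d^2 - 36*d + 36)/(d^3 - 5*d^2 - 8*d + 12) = (d + 6)/(d + 2)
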